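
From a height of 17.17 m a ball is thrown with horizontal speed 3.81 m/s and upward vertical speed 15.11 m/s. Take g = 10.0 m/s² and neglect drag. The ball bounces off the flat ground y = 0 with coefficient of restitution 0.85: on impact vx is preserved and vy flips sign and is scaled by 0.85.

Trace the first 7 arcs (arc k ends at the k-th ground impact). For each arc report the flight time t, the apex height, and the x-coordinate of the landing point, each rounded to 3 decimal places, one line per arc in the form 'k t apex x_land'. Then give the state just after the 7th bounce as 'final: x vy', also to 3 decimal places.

1 3.902 28.586 14.867
2 4.065 20.653 30.354
3 3.455 14.922 43.517
4 2.937 10.781 54.707
5 2.496 7.789 64.218
6 2.122 5.628 72.302
7 1.804 4.066 79.173
final: 79.173 7.665

Arc 1: start y=17.170, vy=15.110 → t=3.902, apex=28.586, x_land=14.867, impact vy=-23.911
  bounce: vy ← 0.85·23.911 = 20.324
Arc 2: start y=0.000, vy=20.324 → t=4.065, apex=20.653, x_land=30.354, impact vy=-20.324
  bounce: vy ← 0.85·20.324 = 17.275
Arc 3: start y=0.000, vy=17.275 → t=3.455, apex=14.922, x_land=43.517, impact vy=-17.275
  bounce: vy ← 0.85·17.275 = 14.684
Arc 4: start y=0.000, vy=14.684 → t=2.937, apex=10.781, x_land=54.707, impact vy=-14.684
  bounce: vy ← 0.85·14.684 = 12.481
Arc 5: start y=0.000, vy=12.481 → t=2.496, apex=7.789, x_land=64.218, impact vy=-12.481
  bounce: vy ← 0.85·12.481 = 10.609
Arc 6: start y=0.000, vy=10.609 → t=2.122, apex=5.628, x_land=72.302, impact vy=-10.609
  bounce: vy ← 0.85·10.609 = 9.018
Arc 7: start y=0.000, vy=9.018 → t=1.804, apex=4.066, x_land=79.173, impact vy=-9.018
  bounce: vy ← 0.85·9.018 = 7.665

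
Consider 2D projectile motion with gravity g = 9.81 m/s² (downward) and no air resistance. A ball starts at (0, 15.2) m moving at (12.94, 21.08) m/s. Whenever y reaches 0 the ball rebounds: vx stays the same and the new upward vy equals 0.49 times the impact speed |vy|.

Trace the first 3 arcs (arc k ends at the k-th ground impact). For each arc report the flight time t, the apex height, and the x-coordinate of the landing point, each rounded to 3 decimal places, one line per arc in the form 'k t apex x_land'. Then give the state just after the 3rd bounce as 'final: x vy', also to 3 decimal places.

1 4.927 37.849 63.751
2 2.722 9.087 98.977
3 1.334 2.182 116.238
final: 116.238 3.206

Arc 1: start y=15.200, vy=21.080 → t=4.927, apex=37.849, x_land=63.751, impact vy=-27.251
  bounce: vy ← 0.49·27.251 = 13.353
Arc 2: start y=0.000, vy=13.353 → t=2.722, apex=9.087, x_land=98.977, impact vy=-13.353
  bounce: vy ← 0.49·13.353 = 6.543
Arc 3: start y=0.000, vy=6.543 → t=1.334, apex=2.182, x_land=116.238, impact vy=-6.543
  bounce: vy ← 0.49·6.543 = 3.206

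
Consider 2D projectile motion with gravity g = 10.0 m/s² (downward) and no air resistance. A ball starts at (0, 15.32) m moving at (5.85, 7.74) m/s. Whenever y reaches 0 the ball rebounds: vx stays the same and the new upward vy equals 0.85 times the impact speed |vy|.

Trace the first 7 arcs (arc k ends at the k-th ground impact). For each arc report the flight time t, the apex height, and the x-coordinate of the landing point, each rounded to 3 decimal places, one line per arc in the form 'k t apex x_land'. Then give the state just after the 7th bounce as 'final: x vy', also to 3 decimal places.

Arc 1: start y=15.320, vy=7.740 → t=2.688, apex=18.315, x_land=15.724, impact vy=-19.139
  bounce: vy ← 0.85·19.139 = 16.268
Arc 2: start y=0.000, vy=16.268 → t=3.254, apex=13.233, x_land=34.758, impact vy=-16.268
  bounce: vy ← 0.85·16.268 = 13.828
Arc 3: start y=0.000, vy=13.828 → t=2.766, apex=9.561, x_land=50.937, impact vy=-13.828
  bounce: vy ← 0.85·13.828 = 11.754
Arc 4: start y=0.000, vy=11.754 → t=2.351, apex=6.908, x_land=64.689, impact vy=-11.754
  bounce: vy ← 0.85·11.754 = 9.991
Arc 5: start y=0.000, vy=9.991 → t=1.998, apex=4.991, x_land=76.378, impact vy=-9.991
  bounce: vy ← 0.85·9.991 = 8.492
Arc 6: start y=0.000, vy=8.492 → t=1.698, apex=3.606, x_land=86.314, impact vy=-8.492
  bounce: vy ← 0.85·8.492 = 7.218
Arc 7: start y=0.000, vy=7.218 → t=1.444, apex=2.605, x_land=94.759, impact vy=-7.218
  bounce: vy ← 0.85·7.218 = 6.136

1 2.688 18.315 15.724
2 3.254 13.233 34.758
3 2.766 9.561 50.937
4 2.351 6.908 64.689
5 1.998 4.991 76.378
6 1.698 3.606 86.314
7 1.444 2.605 94.759
final: 94.759 6.136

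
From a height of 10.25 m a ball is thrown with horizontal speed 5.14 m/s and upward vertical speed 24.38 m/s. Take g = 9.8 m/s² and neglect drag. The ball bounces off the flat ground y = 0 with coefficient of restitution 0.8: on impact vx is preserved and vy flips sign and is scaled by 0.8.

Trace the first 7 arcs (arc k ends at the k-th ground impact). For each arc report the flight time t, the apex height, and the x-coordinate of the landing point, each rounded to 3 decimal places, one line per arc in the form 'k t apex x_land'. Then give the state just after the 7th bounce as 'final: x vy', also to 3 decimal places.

1 5.365 40.576 27.578
2 4.604 25.968 51.244
3 3.683 16.620 70.176
4 2.947 10.637 85.322
5 2.357 6.807 97.439
6 1.886 4.357 107.133
7 1.509 2.788 114.887
final: 114.887 5.914

Arc 1: start y=10.250, vy=24.380 → t=5.365, apex=40.576, x_land=27.578, impact vy=-28.201
  bounce: vy ← 0.8·28.201 = 22.561
Arc 2: start y=0.000, vy=22.561 → t=4.604, apex=25.968, x_land=51.244, impact vy=-22.561
  bounce: vy ← 0.8·22.561 = 18.049
Arc 3: start y=0.000, vy=18.049 → t=3.683, apex=16.620, x_land=70.176, impact vy=-18.049
  bounce: vy ← 0.8·18.049 = 14.439
Arc 4: start y=0.000, vy=14.439 → t=2.947, apex=10.637, x_land=85.322, impact vy=-14.439
  bounce: vy ← 0.8·14.439 = 11.551
Arc 5: start y=0.000, vy=11.551 → t=2.357, apex=6.807, x_land=97.439, impact vy=-11.551
  bounce: vy ← 0.8·11.551 = 9.241
Arc 6: start y=0.000, vy=9.241 → t=1.886, apex=4.357, x_land=107.133, impact vy=-9.241
  bounce: vy ← 0.8·9.241 = 7.393
Arc 7: start y=0.000, vy=7.393 → t=1.509, apex=2.788, x_land=114.887, impact vy=-7.393
  bounce: vy ← 0.8·7.393 = 5.914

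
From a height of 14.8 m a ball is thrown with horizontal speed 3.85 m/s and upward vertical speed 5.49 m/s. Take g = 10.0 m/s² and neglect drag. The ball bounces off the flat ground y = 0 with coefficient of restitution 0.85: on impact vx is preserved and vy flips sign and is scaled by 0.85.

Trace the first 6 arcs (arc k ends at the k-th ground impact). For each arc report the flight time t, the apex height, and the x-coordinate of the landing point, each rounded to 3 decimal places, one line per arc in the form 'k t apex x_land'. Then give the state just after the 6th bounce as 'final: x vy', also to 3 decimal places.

Arc 1: start y=14.800, vy=5.490 → t=2.355, apex=16.307, x_land=9.066, impact vy=-18.059
  bounce: vy ← 0.85·18.059 = 15.350
Arc 2: start y=0.000, vy=15.350 → t=3.070, apex=11.782, x_land=20.886, impact vy=-15.350
  bounce: vy ← 0.85·15.350 = 13.048
Arc 3: start y=0.000, vy=13.048 → t=2.610, apex=8.512, x_land=30.933, impact vy=-13.048
  bounce: vy ← 0.85·13.048 = 11.091
Arc 4: start y=0.000, vy=11.091 → t=2.218, apex=6.150, x_land=39.473, impact vy=-11.091
  bounce: vy ← 0.85·11.091 = 9.427
Arc 5: start y=0.000, vy=9.427 → t=1.885, apex=4.444, x_land=46.732, impact vy=-9.427
  bounce: vy ← 0.85·9.427 = 8.013
Arc 6: start y=0.000, vy=8.013 → t=1.603, apex=3.210, x_land=52.902, impact vy=-8.013
  bounce: vy ← 0.85·8.013 = 6.811

1 2.355 16.307 9.066
2 3.070 11.782 20.886
3 2.610 8.512 30.933
4 2.218 6.150 39.473
5 1.885 4.444 46.732
6 1.603 3.210 52.902
final: 52.902 6.811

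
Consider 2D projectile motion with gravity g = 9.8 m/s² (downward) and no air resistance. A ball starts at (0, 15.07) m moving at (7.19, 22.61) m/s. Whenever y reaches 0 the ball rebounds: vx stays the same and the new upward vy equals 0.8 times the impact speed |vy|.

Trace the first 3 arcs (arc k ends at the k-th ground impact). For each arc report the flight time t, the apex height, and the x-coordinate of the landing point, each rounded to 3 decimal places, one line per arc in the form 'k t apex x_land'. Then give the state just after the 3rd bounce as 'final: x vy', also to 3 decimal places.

Arc 1: start y=15.070, vy=22.610 → t=5.205, apex=41.152, x_land=37.425, impact vy=-28.400
  bounce: vy ← 0.8·28.400 = 22.720
Arc 2: start y=0.000, vy=22.720 → t=4.637, apex=26.337, x_land=70.764, impact vy=-22.720
  bounce: vy ← 0.8·22.720 = 18.176
Arc 3: start y=0.000, vy=18.176 → t=3.709, apex=16.856, x_land=97.435, impact vy=-18.176
  bounce: vy ← 0.8·18.176 = 14.541

1 5.205 41.152 37.425
2 4.637 26.337 70.764
3 3.709 16.856 97.435
final: 97.435 14.541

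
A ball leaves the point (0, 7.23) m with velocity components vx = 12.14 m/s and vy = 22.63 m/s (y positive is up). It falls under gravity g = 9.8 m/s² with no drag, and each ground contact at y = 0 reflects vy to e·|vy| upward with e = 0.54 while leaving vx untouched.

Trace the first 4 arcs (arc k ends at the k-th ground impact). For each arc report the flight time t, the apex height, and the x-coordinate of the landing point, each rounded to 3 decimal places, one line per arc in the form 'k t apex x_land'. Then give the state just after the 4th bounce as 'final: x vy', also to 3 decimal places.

1 4.918 33.358 59.709
2 2.818 9.727 93.919
3 1.522 2.836 112.392
4 0.822 0.827 122.367
final: 122.367 2.174

Arc 1: start y=7.230, vy=22.630 → t=4.918, apex=33.358, x_land=59.709, impact vy=-25.570
  bounce: vy ← 0.54·25.570 = 13.808
Arc 2: start y=0.000, vy=13.808 → t=2.818, apex=9.727, x_land=93.919, impact vy=-13.808
  bounce: vy ← 0.54·13.808 = 7.456
Arc 3: start y=0.000, vy=7.456 → t=1.522, apex=2.836, x_land=112.392, impact vy=-7.456
  bounce: vy ← 0.54·7.456 = 4.026
Arc 4: start y=0.000, vy=4.026 → t=0.822, apex=0.827, x_land=122.367, impact vy=-4.026
  bounce: vy ← 0.54·4.026 = 2.174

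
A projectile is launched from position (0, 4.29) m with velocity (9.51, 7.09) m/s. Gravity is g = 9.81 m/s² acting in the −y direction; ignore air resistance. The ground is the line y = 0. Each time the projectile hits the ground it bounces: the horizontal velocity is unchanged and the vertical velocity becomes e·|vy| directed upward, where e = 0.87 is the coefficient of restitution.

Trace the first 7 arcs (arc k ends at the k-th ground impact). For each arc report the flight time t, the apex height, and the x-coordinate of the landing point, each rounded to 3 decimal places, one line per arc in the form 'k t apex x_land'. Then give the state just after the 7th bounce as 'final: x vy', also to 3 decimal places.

Arc 1: start y=4.290, vy=7.090 → t=1.905, apex=6.852, x_land=18.113, impact vy=-11.595
  bounce: vy ← 0.87·11.595 = 10.087
Arc 2: start y=0.000, vy=10.087 → t=2.057, apex=5.186, x_land=37.671, impact vy=-10.087
  bounce: vy ← 0.87·10.087 = 8.776
Arc 3: start y=0.000, vy=8.776 → t=1.789, apex=3.926, x_land=54.687, impact vy=-8.776
  bounce: vy ← 0.87·8.776 = 7.635
Arc 4: start y=0.000, vy=7.635 → t=1.557, apex=2.971, x_land=69.490, impact vy=-7.635
  bounce: vy ← 0.87·7.635 = 6.643
Arc 5: start y=0.000, vy=6.643 → t=1.354, apex=2.249, x_land=82.369, impact vy=-6.643
  bounce: vy ← 0.87·6.643 = 5.779
Arc 6: start y=0.000, vy=5.779 → t=1.178, apex=1.702, x_land=93.573, impact vy=-5.779
  bounce: vy ← 0.87·5.779 = 5.028
Arc 7: start y=0.000, vy=5.028 → t=1.025, apex=1.288, x_land=103.322, impact vy=-5.028
  bounce: vy ← 0.87·5.028 = 4.374

1 1.905 6.852 18.113
2 2.057 5.186 37.671
3 1.789 3.926 54.687
4 1.557 2.971 69.490
5 1.354 2.249 82.369
6 1.178 1.702 93.573
7 1.025 1.288 103.322
final: 103.322 4.374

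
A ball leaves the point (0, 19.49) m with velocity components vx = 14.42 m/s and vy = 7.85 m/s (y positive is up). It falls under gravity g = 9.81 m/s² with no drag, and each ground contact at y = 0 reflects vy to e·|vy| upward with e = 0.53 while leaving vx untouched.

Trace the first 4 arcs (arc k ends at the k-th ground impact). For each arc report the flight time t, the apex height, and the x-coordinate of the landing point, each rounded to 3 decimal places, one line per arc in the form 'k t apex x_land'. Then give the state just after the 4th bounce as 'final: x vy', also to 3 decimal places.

Arc 1: start y=19.490, vy=7.850 → t=2.948, apex=22.631, x_land=42.513, impact vy=-21.072
  bounce: vy ← 0.53·21.072 = 11.168
Arc 2: start y=0.000, vy=11.168 → t=2.277, apex=6.357, x_land=75.345, impact vy=-11.168
  bounce: vy ← 0.53·11.168 = 5.919
Arc 3: start y=0.000, vy=5.919 → t=1.207, apex=1.786, x_land=92.746, impact vy=-5.919
  bounce: vy ← 0.53·5.919 = 3.137
Arc 4: start y=0.000, vy=3.137 → t=0.640, apex=0.502, x_land=101.969, impact vy=-3.137
  bounce: vy ← 0.53·3.137 = 1.663

1 2.948 22.631 42.513
2 2.277 6.357 75.345
3 1.207 1.786 92.746
4 0.640 0.502 101.969
final: 101.969 1.663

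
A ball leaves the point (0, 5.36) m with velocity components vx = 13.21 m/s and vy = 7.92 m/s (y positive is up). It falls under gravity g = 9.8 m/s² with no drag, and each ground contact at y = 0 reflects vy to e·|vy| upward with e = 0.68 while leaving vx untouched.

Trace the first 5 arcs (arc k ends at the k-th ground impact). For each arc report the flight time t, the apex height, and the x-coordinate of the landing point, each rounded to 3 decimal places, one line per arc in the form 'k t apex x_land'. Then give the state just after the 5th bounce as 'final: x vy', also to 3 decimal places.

1 2.130 8.560 28.136
2 1.798 3.958 51.882
3 1.222 1.830 68.029
4 0.831 0.846 79.009
5 0.565 0.391 86.476
final: 86.476 1.883

Arc 1: start y=5.360, vy=7.920 → t=2.130, apex=8.560, x_land=28.136, impact vy=-12.953
  bounce: vy ← 0.68·12.953 = 8.808
Arc 2: start y=0.000, vy=8.808 → t=1.798, apex=3.958, x_land=51.882, impact vy=-8.808
  bounce: vy ← 0.68·8.808 = 5.990
Arc 3: start y=0.000, vy=5.990 → t=1.222, apex=1.830, x_land=68.029, impact vy=-5.990
  bounce: vy ← 0.68·5.990 = 4.073
Arc 4: start y=0.000, vy=4.073 → t=0.831, apex=0.846, x_land=79.009, impact vy=-4.073
  bounce: vy ← 0.68·4.073 = 2.770
Arc 5: start y=0.000, vy=2.770 → t=0.565, apex=0.391, x_land=86.476, impact vy=-2.770
  bounce: vy ← 0.68·2.770 = 1.883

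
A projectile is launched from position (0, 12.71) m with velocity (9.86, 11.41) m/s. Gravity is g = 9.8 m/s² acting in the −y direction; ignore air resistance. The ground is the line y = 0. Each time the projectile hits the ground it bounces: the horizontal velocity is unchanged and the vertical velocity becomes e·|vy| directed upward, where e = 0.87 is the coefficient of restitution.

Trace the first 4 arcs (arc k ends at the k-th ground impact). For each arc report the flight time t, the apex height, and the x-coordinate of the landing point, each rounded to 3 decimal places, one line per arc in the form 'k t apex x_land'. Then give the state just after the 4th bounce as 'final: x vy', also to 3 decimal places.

Arc 1: start y=12.710, vy=11.410 → t=3.152, apex=19.352, x_land=31.075, impact vy=-19.476
  bounce: vy ← 0.87·19.476 = 16.944
Arc 2: start y=0.000, vy=16.944 → t=3.458, apex=14.648, x_land=65.170, impact vy=-16.944
  bounce: vy ← 0.87·16.944 = 14.741
Arc 3: start y=0.000, vy=14.741 → t=3.008, apex=11.087, x_land=94.833, impact vy=-14.741
  bounce: vy ← 0.87·14.741 = 12.825
Arc 4: start y=0.000, vy=12.825 → t=2.617, apex=8.392, x_land=120.640, impact vy=-12.825
  bounce: vy ← 0.87·12.825 = 11.158

1 3.152 19.352 31.075
2 3.458 14.648 65.170
3 3.008 11.087 94.833
4 2.617 8.392 120.640
final: 120.640 11.158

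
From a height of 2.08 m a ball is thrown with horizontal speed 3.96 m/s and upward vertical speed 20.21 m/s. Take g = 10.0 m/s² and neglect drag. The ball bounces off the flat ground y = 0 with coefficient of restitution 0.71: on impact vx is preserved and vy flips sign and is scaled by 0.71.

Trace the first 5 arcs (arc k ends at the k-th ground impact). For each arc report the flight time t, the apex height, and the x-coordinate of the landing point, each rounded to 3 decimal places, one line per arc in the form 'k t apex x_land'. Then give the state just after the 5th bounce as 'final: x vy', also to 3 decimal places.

Arc 1: start y=2.080, vy=20.210 → t=4.142, apex=22.502, x_land=16.404, impact vy=-21.214
  bounce: vy ← 0.71·21.214 = 15.062
Arc 2: start y=0.000, vy=15.062 → t=3.012, apex=11.343, x_land=28.333, impact vy=-15.062
  bounce: vy ← 0.71·15.062 = 10.694
Arc 3: start y=0.000, vy=10.694 → t=2.139, apex=5.718, x_land=36.803, impact vy=-10.694
  bounce: vy ← 0.71·10.694 = 7.593
Arc 4: start y=0.000, vy=7.593 → t=1.519, apex=2.883, x_land=42.816, impact vy=-7.593
  bounce: vy ← 0.71·7.593 = 5.391
Arc 5: start y=0.000, vy=5.391 → t=1.078, apex=1.453, x_land=47.086, impact vy=-5.391
  bounce: vy ← 0.71·5.391 = 3.828

1 4.142 22.502 16.404
2 3.012 11.343 28.333
3 2.139 5.718 36.803
4 1.519 2.883 42.816
5 1.078 1.453 47.086
final: 47.086 3.828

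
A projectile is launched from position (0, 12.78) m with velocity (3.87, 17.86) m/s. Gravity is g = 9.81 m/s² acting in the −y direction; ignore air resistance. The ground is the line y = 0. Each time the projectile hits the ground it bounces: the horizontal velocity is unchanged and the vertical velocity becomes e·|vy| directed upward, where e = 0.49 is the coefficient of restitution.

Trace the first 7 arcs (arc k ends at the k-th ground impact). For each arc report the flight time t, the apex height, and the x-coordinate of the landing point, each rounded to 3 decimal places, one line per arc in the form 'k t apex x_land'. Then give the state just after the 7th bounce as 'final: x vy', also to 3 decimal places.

Arc 1: start y=12.780, vy=17.860 → t=4.254, apex=29.038, x_land=16.462, impact vy=-23.869
  bounce: vy ← 0.49·23.869 = 11.696
Arc 2: start y=0.000, vy=11.696 → t=2.384, apex=6.972, x_land=25.690, impact vy=-11.696
  bounce: vy ← 0.49·11.696 = 5.731
Arc 3: start y=0.000, vy=5.731 → t=1.168, apex=1.674, x_land=30.211, impact vy=-5.731
  bounce: vy ← 0.49·5.731 = 2.808
Arc 4: start y=0.000, vy=2.808 → t=0.573, apex=0.402, x_land=32.427, impact vy=-2.808
  bounce: vy ← 0.49·2.808 = 1.376
Arc 5: start y=0.000, vy=1.376 → t=0.281, apex=0.097, x_land=33.513, impact vy=-1.376
  bounce: vy ← 0.49·1.376 = 0.674
Arc 6: start y=0.000, vy=0.674 → t=0.137, apex=0.023, x_land=34.045, impact vy=-0.674
  bounce: vy ← 0.49·0.674 = 0.330
Arc 7: start y=0.000, vy=0.330 → t=0.067, apex=0.006, x_land=34.305, impact vy=-0.330
  bounce: vy ← 0.49·0.330 = 0.162

1 4.254 29.038 16.462
2 2.384 6.972 25.690
3 1.168 1.674 30.211
4 0.573 0.402 32.427
5 0.281 0.097 33.513
6 0.137 0.023 34.045
7 0.067 0.006 34.305
final: 34.305 0.162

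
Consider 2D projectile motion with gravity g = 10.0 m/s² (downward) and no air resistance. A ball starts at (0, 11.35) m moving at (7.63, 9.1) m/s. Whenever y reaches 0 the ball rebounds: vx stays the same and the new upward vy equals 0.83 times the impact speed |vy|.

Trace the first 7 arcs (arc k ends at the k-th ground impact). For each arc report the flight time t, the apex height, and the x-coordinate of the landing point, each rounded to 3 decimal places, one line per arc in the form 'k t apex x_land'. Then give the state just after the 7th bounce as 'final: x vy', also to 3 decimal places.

1 2.670 15.490 20.373
2 2.922 10.671 42.667
3 2.425 7.352 61.170
4 2.013 5.064 76.529
5 1.671 3.489 89.276
6 1.387 2.404 99.856
7 1.151 1.656 108.637
final: 108.637 4.776

Arc 1: start y=11.350, vy=9.100 → t=2.670, apex=15.490, x_land=20.373, impact vy=-17.601
  bounce: vy ← 0.83·17.601 = 14.609
Arc 2: start y=0.000, vy=14.609 → t=2.922, apex=10.671, x_land=42.667, impact vy=-14.609
  bounce: vy ← 0.83·14.609 = 12.126
Arc 3: start y=0.000, vy=12.126 → t=2.425, apex=7.352, x_land=61.170, impact vy=-12.126
  bounce: vy ← 0.83·12.126 = 10.064
Arc 4: start y=0.000, vy=10.064 → t=2.013, apex=5.064, x_land=76.529, impact vy=-10.064
  bounce: vy ← 0.83·10.064 = 8.353
Arc 5: start y=0.000, vy=8.353 → t=1.671, apex=3.489, x_land=89.276, impact vy=-8.353
  bounce: vy ← 0.83·8.353 = 6.933
Arc 6: start y=0.000, vy=6.933 → t=1.387, apex=2.404, x_land=99.856, impact vy=-6.933
  bounce: vy ← 0.83·6.933 = 5.755
Arc 7: start y=0.000, vy=5.755 → t=1.151, apex=1.656, x_land=108.637, impact vy=-5.755
  bounce: vy ← 0.83·5.755 = 4.776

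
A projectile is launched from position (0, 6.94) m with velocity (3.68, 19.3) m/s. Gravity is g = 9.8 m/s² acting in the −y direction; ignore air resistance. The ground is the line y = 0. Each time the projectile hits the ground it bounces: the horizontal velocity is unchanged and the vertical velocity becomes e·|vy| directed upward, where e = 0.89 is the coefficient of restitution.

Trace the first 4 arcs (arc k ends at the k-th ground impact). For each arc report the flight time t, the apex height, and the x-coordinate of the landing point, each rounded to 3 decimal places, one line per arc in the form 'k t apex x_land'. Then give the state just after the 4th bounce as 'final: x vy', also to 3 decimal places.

1 4.270 25.945 15.715
2 4.096 20.551 30.788
3 3.645 16.278 44.203
4 3.244 12.894 56.142
final: 56.142 14.149

Arc 1: start y=6.940, vy=19.300 → t=4.270, apex=25.945, x_land=15.715, impact vy=-22.550
  bounce: vy ← 0.89·22.550 = 20.070
Arc 2: start y=0.000, vy=20.070 → t=4.096, apex=20.551, x_land=30.788, impact vy=-20.070
  bounce: vy ← 0.89·20.070 = 17.862
Arc 3: start y=0.000, vy=17.862 → t=3.645, apex=16.278, x_land=44.203, impact vy=-17.862
  bounce: vy ← 0.89·17.862 = 15.897
Arc 4: start y=0.000, vy=15.897 → t=3.244, apex=12.894, x_land=56.142, impact vy=-15.897
  bounce: vy ← 0.89·15.897 = 14.149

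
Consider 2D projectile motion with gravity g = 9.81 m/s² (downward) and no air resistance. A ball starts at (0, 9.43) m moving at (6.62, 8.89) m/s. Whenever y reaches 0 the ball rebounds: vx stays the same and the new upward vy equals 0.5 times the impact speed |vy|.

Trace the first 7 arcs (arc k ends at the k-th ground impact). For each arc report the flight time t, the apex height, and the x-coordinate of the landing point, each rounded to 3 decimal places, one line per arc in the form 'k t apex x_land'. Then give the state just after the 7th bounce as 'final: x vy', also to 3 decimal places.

1 2.563 13.458 16.965
2 1.656 3.365 27.930
3 0.828 0.841 33.413
4 0.414 0.210 36.154
5 0.207 0.053 37.525
6 0.104 0.013 38.211
7 0.052 0.003 38.553
final: 38.553 0.127

Arc 1: start y=9.430, vy=8.890 → t=2.563, apex=13.458, x_land=16.965, impact vy=-16.250
  bounce: vy ← 0.5·16.250 = 8.125
Arc 2: start y=0.000, vy=8.125 → t=1.656, apex=3.365, x_land=27.930, impact vy=-8.125
  bounce: vy ← 0.5·8.125 = 4.062
Arc 3: start y=0.000, vy=4.062 → t=0.828, apex=0.841, x_land=33.413, impact vy=-4.062
  bounce: vy ← 0.5·4.062 = 2.031
Arc 4: start y=0.000, vy=2.031 → t=0.414, apex=0.210, x_land=36.154, impact vy=-2.031
  bounce: vy ← 0.5·2.031 = 1.016
Arc 5: start y=0.000, vy=1.016 → t=0.207, apex=0.053, x_land=37.525, impact vy=-1.016
  bounce: vy ← 0.5·1.016 = 0.508
Arc 6: start y=0.000, vy=0.508 → t=0.104, apex=0.013, x_land=38.211, impact vy=-0.508
  bounce: vy ← 0.5·0.508 = 0.254
Arc 7: start y=0.000, vy=0.254 → t=0.052, apex=0.003, x_land=38.553, impact vy=-0.254
  bounce: vy ← 0.5·0.254 = 0.127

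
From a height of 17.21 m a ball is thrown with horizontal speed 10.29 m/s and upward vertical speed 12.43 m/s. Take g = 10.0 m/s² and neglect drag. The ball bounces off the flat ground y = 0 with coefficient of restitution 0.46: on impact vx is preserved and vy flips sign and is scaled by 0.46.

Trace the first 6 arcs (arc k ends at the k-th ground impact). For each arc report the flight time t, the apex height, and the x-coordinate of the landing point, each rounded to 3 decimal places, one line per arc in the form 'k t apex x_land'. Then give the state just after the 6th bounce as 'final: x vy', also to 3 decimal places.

1 3.476 24.935 35.770
2 2.055 5.276 56.911
3 0.945 1.116 66.636
4 0.435 0.236 71.109
5 0.200 0.050 73.167
6 0.092 0.011 74.113
final: 74.113 0.212

Arc 1: start y=17.210, vy=12.430 → t=3.476, apex=24.935, x_land=35.770, impact vy=-22.332
  bounce: vy ← 0.46·22.332 = 10.273
Arc 2: start y=0.000, vy=10.273 → t=2.055, apex=5.276, x_land=56.911, impact vy=-10.273
  bounce: vy ← 0.46·10.273 = 4.725
Arc 3: start y=0.000, vy=4.725 → t=0.945, apex=1.116, x_land=66.636, impact vy=-4.725
  bounce: vy ← 0.46·4.725 = 2.174
Arc 4: start y=0.000, vy=2.174 → t=0.435, apex=0.236, x_land=71.109, impact vy=-2.174
  bounce: vy ← 0.46·2.174 = 1.000
Arc 5: start y=0.000, vy=1.000 → t=0.200, apex=0.050, x_land=73.167, impact vy=-1.000
  bounce: vy ← 0.46·1.000 = 0.460
Arc 6: start y=0.000, vy=0.460 → t=0.092, apex=0.011, x_land=74.113, impact vy=-0.460
  bounce: vy ← 0.46·0.460 = 0.212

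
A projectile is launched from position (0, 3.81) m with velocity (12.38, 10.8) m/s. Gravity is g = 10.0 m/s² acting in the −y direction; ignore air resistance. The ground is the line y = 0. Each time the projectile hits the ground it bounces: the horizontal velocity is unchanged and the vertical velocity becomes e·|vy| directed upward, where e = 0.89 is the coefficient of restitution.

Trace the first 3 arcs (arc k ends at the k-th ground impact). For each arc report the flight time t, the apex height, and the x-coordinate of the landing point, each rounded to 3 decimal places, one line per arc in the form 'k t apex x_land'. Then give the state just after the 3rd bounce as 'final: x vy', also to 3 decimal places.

Arc 1: start y=3.810, vy=10.800 → t=2.469, apex=9.642, x_land=30.562, impact vy=-13.887
  bounce: vy ← 0.89·13.887 = 12.359
Arc 2: start y=0.000, vy=12.359 → t=2.472, apex=7.637, x_land=61.163, impact vy=-12.359
  bounce: vy ← 0.89·12.359 = 11.000
Arc 3: start y=0.000, vy=11.000 → t=2.200, apex=6.050, x_land=88.398, impact vy=-11.000
  bounce: vy ← 0.89·11.000 = 9.790

1 2.469 9.642 30.562
2 2.472 7.637 61.163
3 2.200 6.050 88.398
final: 88.398 9.790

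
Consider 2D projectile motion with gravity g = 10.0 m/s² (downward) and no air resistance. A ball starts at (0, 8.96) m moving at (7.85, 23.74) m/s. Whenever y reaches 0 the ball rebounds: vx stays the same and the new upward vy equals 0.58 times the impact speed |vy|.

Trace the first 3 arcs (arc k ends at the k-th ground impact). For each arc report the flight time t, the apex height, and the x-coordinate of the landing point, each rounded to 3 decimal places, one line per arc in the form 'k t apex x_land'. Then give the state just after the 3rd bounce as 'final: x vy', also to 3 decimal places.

1 5.099 37.139 40.030
2 3.161 12.494 64.848
3 1.834 4.203 79.242
final: 79.242 5.318

Arc 1: start y=8.960, vy=23.740 → t=5.099, apex=37.139, x_land=40.030, impact vy=-27.254
  bounce: vy ← 0.58·27.254 = 15.807
Arc 2: start y=0.000, vy=15.807 → t=3.161, apex=12.494, x_land=64.848, impact vy=-15.807
  bounce: vy ← 0.58·15.807 = 9.168
Arc 3: start y=0.000, vy=9.168 → t=1.834, apex=4.203, x_land=79.242, impact vy=-9.168
  bounce: vy ← 0.58·9.168 = 5.318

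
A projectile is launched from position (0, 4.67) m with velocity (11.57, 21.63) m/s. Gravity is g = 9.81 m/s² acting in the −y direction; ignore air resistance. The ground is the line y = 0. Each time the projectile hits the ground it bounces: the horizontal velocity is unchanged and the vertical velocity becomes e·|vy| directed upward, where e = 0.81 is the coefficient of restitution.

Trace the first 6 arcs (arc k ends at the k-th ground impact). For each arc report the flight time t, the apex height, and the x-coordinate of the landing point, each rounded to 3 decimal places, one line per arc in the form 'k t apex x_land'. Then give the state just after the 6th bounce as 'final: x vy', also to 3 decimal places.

1 4.616 28.516 53.408
2 3.906 18.709 98.601
3 3.164 12.275 135.207
4 2.563 8.054 164.858
5 2.076 5.284 188.876
6 1.681 3.467 208.330
final: 208.330 6.680

Arc 1: start y=4.670, vy=21.630 → t=4.616, apex=28.516, x_land=53.408, impact vy=-23.653
  bounce: vy ← 0.81·23.653 = 19.159
Arc 2: start y=0.000, vy=19.159 → t=3.906, apex=18.709, x_land=98.601, impact vy=-19.159
  bounce: vy ← 0.81·19.159 = 15.519
Arc 3: start y=0.000, vy=15.519 → t=3.164, apex=12.275, x_land=135.207, impact vy=-15.519
  bounce: vy ← 0.81·15.519 = 12.570
Arc 4: start y=0.000, vy=12.570 → t=2.563, apex=8.054, x_land=164.858, impact vy=-12.570
  bounce: vy ← 0.81·12.570 = 10.182
Arc 5: start y=0.000, vy=10.182 → t=2.076, apex=5.284, x_land=188.876, impact vy=-10.182
  bounce: vy ← 0.81·10.182 = 8.247
Arc 6: start y=0.000, vy=8.247 → t=1.681, apex=3.467, x_land=208.330, impact vy=-8.247
  bounce: vy ← 0.81·8.247 = 6.680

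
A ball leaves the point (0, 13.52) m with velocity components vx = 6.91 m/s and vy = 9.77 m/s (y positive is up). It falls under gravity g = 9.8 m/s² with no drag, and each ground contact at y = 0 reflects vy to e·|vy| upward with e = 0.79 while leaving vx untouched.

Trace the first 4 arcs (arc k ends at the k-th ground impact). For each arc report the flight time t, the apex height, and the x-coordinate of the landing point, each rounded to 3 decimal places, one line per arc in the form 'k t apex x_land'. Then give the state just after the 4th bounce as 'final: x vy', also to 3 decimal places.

1 2.934 18.390 20.275
2 3.061 11.477 41.426
3 2.418 7.163 58.136
4 1.910 4.470 71.336
final: 71.336 7.395

Arc 1: start y=13.520, vy=9.770 → t=2.934, apex=18.390, x_land=20.275, impact vy=-18.985
  bounce: vy ← 0.79·18.985 = 14.998
Arc 2: start y=0.000, vy=14.998 → t=3.061, apex=11.477, x_land=41.426, impact vy=-14.998
  bounce: vy ← 0.79·14.998 = 11.849
Arc 3: start y=0.000, vy=11.849 → t=2.418, apex=7.163, x_land=58.136, impact vy=-11.849
  bounce: vy ← 0.79·11.849 = 9.361
Arc 4: start y=0.000, vy=9.361 → t=1.910, apex=4.470, x_land=71.336, impact vy=-9.361
  bounce: vy ← 0.79·9.361 = 7.395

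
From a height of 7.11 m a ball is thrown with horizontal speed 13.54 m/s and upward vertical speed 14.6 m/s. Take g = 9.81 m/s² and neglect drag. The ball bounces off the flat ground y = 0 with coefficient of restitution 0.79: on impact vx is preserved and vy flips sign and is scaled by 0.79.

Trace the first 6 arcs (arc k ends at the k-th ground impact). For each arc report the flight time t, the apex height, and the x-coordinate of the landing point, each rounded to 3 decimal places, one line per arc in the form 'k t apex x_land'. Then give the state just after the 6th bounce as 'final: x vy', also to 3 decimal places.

1 3.403 17.974 46.071
2 3.025 11.218 87.024
3 2.389 7.001 119.376
4 1.888 4.369 144.935
5 1.491 2.727 165.126
6 1.178 1.702 181.077
final: 181.077 4.565

Arc 1: start y=7.110, vy=14.600 → t=3.403, apex=17.974, x_land=46.071, impact vy=-18.779
  bounce: vy ← 0.79·18.779 = 14.836
Arc 2: start y=0.000, vy=14.836 → t=3.025, apex=11.218, x_land=87.024, impact vy=-14.836
  bounce: vy ← 0.79·14.836 = 11.720
Arc 3: start y=0.000, vy=11.720 → t=2.389, apex=7.001, x_land=119.376, impact vy=-11.720
  bounce: vy ← 0.79·11.720 = 9.259
Arc 4: start y=0.000, vy=9.259 → t=1.888, apex=4.369, x_land=144.935, impact vy=-9.259
  bounce: vy ← 0.79·9.259 = 7.315
Arc 5: start y=0.000, vy=7.315 → t=1.491, apex=2.727, x_land=165.126, impact vy=-7.315
  bounce: vy ← 0.79·7.315 = 5.778
Arc 6: start y=0.000, vy=5.778 → t=1.178, apex=1.702, x_land=181.077, impact vy=-5.778
  bounce: vy ← 0.79·5.778 = 4.565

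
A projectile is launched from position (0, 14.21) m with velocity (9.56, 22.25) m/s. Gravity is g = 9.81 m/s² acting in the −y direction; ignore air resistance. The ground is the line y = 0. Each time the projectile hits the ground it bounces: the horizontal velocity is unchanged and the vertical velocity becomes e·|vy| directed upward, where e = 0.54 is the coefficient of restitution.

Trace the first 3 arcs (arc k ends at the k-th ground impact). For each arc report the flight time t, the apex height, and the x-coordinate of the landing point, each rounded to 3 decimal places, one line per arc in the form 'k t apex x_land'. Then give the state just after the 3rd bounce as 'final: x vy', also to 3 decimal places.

1 5.104 39.443 48.792
2 3.063 11.501 78.071
3 1.654 3.354 93.881
final: 93.881 4.380

Arc 1: start y=14.210, vy=22.250 → t=5.104, apex=39.443, x_land=48.792, impact vy=-27.818
  bounce: vy ← 0.54·27.818 = 15.022
Arc 2: start y=0.000, vy=15.022 → t=3.063, apex=11.501, x_land=78.071, impact vy=-15.022
  bounce: vy ← 0.54·15.022 = 8.112
Arc 3: start y=0.000, vy=8.112 → t=1.654, apex=3.354, x_land=93.881, impact vy=-8.112
  bounce: vy ← 0.54·8.112 = 4.380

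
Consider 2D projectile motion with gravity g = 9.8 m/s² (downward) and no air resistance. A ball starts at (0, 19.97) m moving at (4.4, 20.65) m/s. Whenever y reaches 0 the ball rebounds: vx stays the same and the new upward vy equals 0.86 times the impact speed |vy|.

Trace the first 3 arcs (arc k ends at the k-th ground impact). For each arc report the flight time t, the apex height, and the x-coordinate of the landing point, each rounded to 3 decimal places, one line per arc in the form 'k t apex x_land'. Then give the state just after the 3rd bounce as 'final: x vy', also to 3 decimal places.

Arc 1: start y=19.970, vy=20.650 → t=5.025, apex=41.726, x_land=22.111, impact vy=-28.598
  bounce: vy ← 0.86·28.598 = 24.594
Arc 2: start y=0.000, vy=24.594 → t=5.019, apex=30.861, x_land=44.196, impact vy=-24.594
  bounce: vy ← 0.86·24.594 = 21.151
Arc 3: start y=0.000, vy=21.151 → t=4.317, apex=22.825, x_land=63.188, impact vy=-21.151
  bounce: vy ← 0.86·21.151 = 18.190

1 5.025 41.726 22.111
2 5.019 30.861 44.196
3 4.317 22.825 63.188
final: 63.188 18.190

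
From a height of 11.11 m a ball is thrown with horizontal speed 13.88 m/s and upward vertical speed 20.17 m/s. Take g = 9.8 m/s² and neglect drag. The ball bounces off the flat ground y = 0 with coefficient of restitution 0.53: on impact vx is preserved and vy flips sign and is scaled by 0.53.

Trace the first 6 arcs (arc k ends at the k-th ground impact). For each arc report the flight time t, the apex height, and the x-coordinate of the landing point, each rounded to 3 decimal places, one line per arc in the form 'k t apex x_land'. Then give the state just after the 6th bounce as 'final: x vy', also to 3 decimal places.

Arc 1: start y=11.110, vy=20.170 → t=4.608, apex=31.867, x_land=63.964, impact vy=-24.992
  bounce: vy ← 0.53·24.992 = 13.246
Arc 2: start y=0.000, vy=13.246 → t=2.703, apex=8.951, x_land=101.484, impact vy=-13.246
  bounce: vy ← 0.53·13.246 = 7.020
Arc 3: start y=0.000, vy=7.020 → t=1.433, apex=2.514, x_land=121.370, impact vy=-7.020
  bounce: vy ← 0.53·7.020 = 3.721
Arc 4: start y=0.000, vy=3.721 → t=0.759, apex=0.706, x_land=131.909, impact vy=-3.721
  bounce: vy ← 0.53·3.721 = 1.972
Arc 5: start y=0.000, vy=1.972 → t=0.402, apex=0.198, x_land=137.495, impact vy=-1.972
  bounce: vy ← 0.53·1.972 = 1.045
Arc 6: start y=0.000, vy=1.045 → t=0.213, apex=0.056, x_land=140.455, impact vy=-1.045
  bounce: vy ← 0.53·1.045 = 0.554

1 4.608 31.867 63.964
2 2.703 8.951 101.484
3 1.433 2.514 121.370
4 0.759 0.706 131.909
5 0.402 0.198 137.495
6 0.213 0.056 140.455
final: 140.455 0.554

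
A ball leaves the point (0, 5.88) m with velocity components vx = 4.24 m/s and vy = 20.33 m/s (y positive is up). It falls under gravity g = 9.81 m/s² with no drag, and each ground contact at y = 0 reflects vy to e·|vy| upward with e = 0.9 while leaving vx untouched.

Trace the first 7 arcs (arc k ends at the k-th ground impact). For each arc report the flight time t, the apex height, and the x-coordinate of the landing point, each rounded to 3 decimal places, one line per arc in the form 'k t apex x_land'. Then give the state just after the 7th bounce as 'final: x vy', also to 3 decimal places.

Arc 1: start y=5.880, vy=20.330 → t=4.416, apex=26.946, x_land=18.725, impact vy=-22.993
  bounce: vy ← 0.9·22.993 = 20.694
Arc 2: start y=0.000, vy=20.694 → t=4.219, apex=21.826, x_land=36.613, impact vy=-20.694
  bounce: vy ← 0.9·20.694 = 18.624
Arc 3: start y=0.000, vy=18.624 → t=3.797, apex=17.679, x_land=52.712, impact vy=-18.624
  bounce: vy ← 0.9·18.624 = 16.762
Arc 4: start y=0.000, vy=16.762 → t=3.417, apex=14.320, x_land=67.201, impact vy=-16.762
  bounce: vy ← 0.9·16.762 = 15.086
Arc 5: start y=0.000, vy=15.086 → t=3.076, apex=11.599, x_land=80.242, impact vy=-15.086
  bounce: vy ← 0.9·15.086 = 13.577
Arc 6: start y=0.000, vy=13.577 → t=2.768, apex=9.395, x_land=91.978, impact vy=-13.577
  bounce: vy ← 0.9·13.577 = 12.219
Arc 7: start y=0.000, vy=12.219 → t=2.491, apex=7.610, x_land=102.541, impact vy=-12.219
  bounce: vy ← 0.9·12.219 = 10.997

1 4.416 26.946 18.725
2 4.219 21.826 36.613
3 3.797 17.679 52.712
4 3.417 14.320 67.201
5 3.076 11.599 80.242
6 2.768 9.395 91.978
7 2.491 7.610 102.541
final: 102.541 10.997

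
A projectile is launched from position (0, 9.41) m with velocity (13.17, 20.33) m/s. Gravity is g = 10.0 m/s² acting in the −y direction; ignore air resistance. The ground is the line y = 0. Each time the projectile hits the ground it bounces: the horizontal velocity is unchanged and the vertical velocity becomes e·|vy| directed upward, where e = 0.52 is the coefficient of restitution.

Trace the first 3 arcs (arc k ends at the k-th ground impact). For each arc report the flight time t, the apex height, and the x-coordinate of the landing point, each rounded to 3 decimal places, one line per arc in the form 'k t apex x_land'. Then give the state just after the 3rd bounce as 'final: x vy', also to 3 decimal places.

Arc 1: start y=9.410, vy=20.330 → t=4.486, apex=30.075, x_land=59.075, impact vy=-24.526
  bounce: vy ← 0.52·24.526 = 12.753
Arc 2: start y=0.000, vy=12.753 → t=2.551, apex=8.132, x_land=92.667, impact vy=-12.753
  bounce: vy ← 0.52·12.753 = 6.632
Arc 3: start y=0.000, vy=6.632 → t=1.326, apex=2.199, x_land=110.135, impact vy=-6.632
  bounce: vy ← 0.52·6.632 = 3.449

1 4.486 30.075 59.075
2 2.551 8.132 92.667
3 1.326 2.199 110.135
final: 110.135 3.449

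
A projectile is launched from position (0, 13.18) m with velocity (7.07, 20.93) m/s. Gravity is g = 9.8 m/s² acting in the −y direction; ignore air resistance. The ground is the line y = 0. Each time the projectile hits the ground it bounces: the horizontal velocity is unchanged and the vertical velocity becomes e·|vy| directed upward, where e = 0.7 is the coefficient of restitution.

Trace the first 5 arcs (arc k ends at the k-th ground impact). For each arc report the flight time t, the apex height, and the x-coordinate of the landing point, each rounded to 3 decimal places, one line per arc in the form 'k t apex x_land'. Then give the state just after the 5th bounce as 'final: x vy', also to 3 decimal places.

1 4.828 35.530 34.137
2 3.770 17.410 60.791
3 2.639 8.531 79.448
4 1.847 4.180 92.508
5 1.293 2.048 101.650
final: 101.650 4.435

Arc 1: start y=13.180, vy=20.930 → t=4.828, apex=35.530, x_land=34.137, impact vy=-26.389
  bounce: vy ← 0.7·26.389 = 18.472
Arc 2: start y=0.000, vy=18.472 → t=3.770, apex=17.410, x_land=60.791, impact vy=-18.472
  bounce: vy ← 0.7·18.472 = 12.931
Arc 3: start y=0.000, vy=12.931 → t=2.639, apex=8.531, x_land=79.448, impact vy=-12.931
  bounce: vy ← 0.7·12.931 = 9.052
Arc 4: start y=0.000, vy=9.052 → t=1.847, apex=4.180, x_land=92.508, impact vy=-9.052
  bounce: vy ← 0.7·9.052 = 6.336
Arc 5: start y=0.000, vy=6.336 → t=1.293, apex=2.048, x_land=101.650, impact vy=-6.336
  bounce: vy ← 0.7·6.336 = 4.435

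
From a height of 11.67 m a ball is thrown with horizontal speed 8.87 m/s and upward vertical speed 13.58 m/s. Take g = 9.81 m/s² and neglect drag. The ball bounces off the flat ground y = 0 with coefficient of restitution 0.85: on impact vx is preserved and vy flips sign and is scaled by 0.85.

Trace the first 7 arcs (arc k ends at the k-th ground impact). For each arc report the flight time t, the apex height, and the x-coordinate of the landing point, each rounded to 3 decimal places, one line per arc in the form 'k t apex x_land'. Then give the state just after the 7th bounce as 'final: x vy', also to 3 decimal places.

Arc 1: start y=11.670, vy=13.580 → t=3.457, apex=21.069, x_land=30.662, impact vy=-20.332
  bounce: vy ← 0.85·20.332 = 17.282
Arc 2: start y=0.000, vy=17.282 → t=3.523, apex=15.223, x_land=61.914, impact vy=-17.282
  bounce: vy ← 0.85·17.282 = 14.690
Arc 3: start y=0.000, vy=14.690 → t=2.995, apex=10.998, x_land=88.479, impact vy=-14.690
  bounce: vy ← 0.85·14.690 = 12.486
Arc 4: start y=0.000, vy=12.486 → t=2.546, apex=7.946, x_land=111.058, impact vy=-12.486
  bounce: vy ← 0.85·12.486 = 10.613
Arc 5: start y=0.000, vy=10.613 → t=2.164, apex=5.741, x_land=130.251, impact vy=-10.613
  bounce: vy ← 0.85·10.613 = 9.021
Arc 6: start y=0.000, vy=9.021 → t=1.839, apex=4.148, x_land=146.565, impact vy=-9.021
  bounce: vy ← 0.85·9.021 = 7.668
Arc 7: start y=0.000, vy=7.668 → t=1.563, apex=2.997, x_land=160.432, impact vy=-7.668
  bounce: vy ← 0.85·7.668 = 6.518

1 3.457 21.069 30.662
2 3.523 15.223 61.914
3 2.995 10.998 88.479
4 2.546 7.946 111.058
5 2.164 5.741 130.251
6 1.839 4.148 146.565
7 1.563 2.997 160.432
final: 160.432 6.518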